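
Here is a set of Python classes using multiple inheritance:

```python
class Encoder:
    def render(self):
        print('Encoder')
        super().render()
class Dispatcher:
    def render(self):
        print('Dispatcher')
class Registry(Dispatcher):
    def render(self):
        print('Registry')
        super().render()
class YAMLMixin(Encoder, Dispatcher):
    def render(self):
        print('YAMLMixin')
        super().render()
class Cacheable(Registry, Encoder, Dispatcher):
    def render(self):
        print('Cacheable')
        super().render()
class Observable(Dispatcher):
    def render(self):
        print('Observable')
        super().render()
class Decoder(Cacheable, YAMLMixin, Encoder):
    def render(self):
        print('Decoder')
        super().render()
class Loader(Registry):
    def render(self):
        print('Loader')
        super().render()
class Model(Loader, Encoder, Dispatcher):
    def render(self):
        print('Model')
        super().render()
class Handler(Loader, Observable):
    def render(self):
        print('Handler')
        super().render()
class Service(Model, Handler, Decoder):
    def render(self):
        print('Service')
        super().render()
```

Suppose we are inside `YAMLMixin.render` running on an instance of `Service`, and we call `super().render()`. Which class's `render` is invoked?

Encoder

L[Service] = Service + merge(L[Model], L[Handler], L[Decoder], [Model Handler Decoder])
  take Model:  [Model Loader Registry Encoder Dispatcher object] + [Handler Loader Registry Observable Dispatcher object] + [Decoder Cacheable Registry YAMLMixin Encoder Dispatcher object] + [Model Handler Decoder]
  take Handler:  [Loader Registry Encoder Dispatcher object] + [Handler Loader Registry Observable Dispatcher object] + [Decoder Cacheable Registry YAMLMixin Encoder Dispatcher object] + [Handler Decoder]
  take Loader:  [Loader Registry Encoder Dispatcher object] + [Loader Registry Observable Dispatcher object] + [Decoder Cacheable Registry YAMLMixin Encoder Dispatcher object] + [Decoder]
  take Decoder:  [Registry Encoder Dispatcher object] + [Registry Observable Dispatcher object] + [Decoder Cacheable Registry YAMLMixin Encoder Dispatcher object] + [Decoder]
  take Cacheable:  [Registry Encoder Dispatcher object] + [Registry Observable Dispatcher object] + [Cacheable Registry YAMLMixin Encoder Dispatcher object]
  take Registry:  [Registry Encoder Dispatcher object] + [Registry Observable Dispatcher object] + [Registry YAMLMixin Encoder Dispatcher object]
  take Observable:  [Encoder Dispatcher object] + [Observable Dispatcher object] + [YAMLMixin Encoder Dispatcher object]
  take YAMLMixin:  [Encoder Dispatcher object] + [Dispatcher object] + [YAMLMixin Encoder Dispatcher object]
  take Encoder:  [Encoder Dispatcher object] + [Dispatcher object] + [Encoder Dispatcher object]
  take Dispatcher:  [Dispatcher object] + [Dispatcher object] + [Dispatcher object]
  take object:  [object] + [object] + [object]
MRO: Service Model Handler Loader Decoder Cacheable Registry Observable YAMLMixin Encoder Dispatcher object
super() in YAMLMixin.render on a Service instance goes to the class after YAMLMixin in Service's MRO: Encoder.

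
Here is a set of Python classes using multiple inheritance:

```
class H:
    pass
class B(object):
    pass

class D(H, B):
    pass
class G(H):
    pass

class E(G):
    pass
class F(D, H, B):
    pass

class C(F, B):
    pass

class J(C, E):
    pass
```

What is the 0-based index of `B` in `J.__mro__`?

L[J] = J + merge(L[C], L[E], [C E])
  take C:  [C F D H B object] + [E G H object] + [C E]
  take F:  [F D H B object] + [E G H object] + [E]
  take D:  [D H B object] + [E G H object] + [E]
  take E:  [H B object] + [E G H object] + [E]
  take G:  [H B object] + [G H object]
  take H:  [H B object] + [H object]
  take B:  [B object] + [object]
  take object:  [object] + [object]
MRO: J C F D E G H B object
B sits at index 7.

7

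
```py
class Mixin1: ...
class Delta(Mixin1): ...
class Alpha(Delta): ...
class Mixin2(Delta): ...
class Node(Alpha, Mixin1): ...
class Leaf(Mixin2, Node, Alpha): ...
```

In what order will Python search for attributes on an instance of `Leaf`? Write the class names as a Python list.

L[Leaf] = Leaf + merge(L[Mixin2], L[Node], L[Alpha], [Mixin2 Node Alpha])
  take Mixin2:  [Mixin2 Delta Mixin1 object] + [Node Alpha Delta Mixin1 object] + [Alpha Delta Mixin1 object] + [Mixin2 Node Alpha]
  take Node:  [Delta Mixin1 object] + [Node Alpha Delta Mixin1 object] + [Alpha Delta Mixin1 object] + [Node Alpha]
  take Alpha:  [Delta Mixin1 object] + [Alpha Delta Mixin1 object] + [Alpha Delta Mixin1 object] + [Alpha]
  take Delta:  [Delta Mixin1 object] + [Delta Mixin1 object] + [Delta Mixin1 object]
  take Mixin1:  [Mixin1 object] + [Mixin1 object] + [Mixin1 object]
  take object:  [object] + [object] + [object]

[Leaf, Mixin2, Node, Alpha, Delta, Mixin1, object]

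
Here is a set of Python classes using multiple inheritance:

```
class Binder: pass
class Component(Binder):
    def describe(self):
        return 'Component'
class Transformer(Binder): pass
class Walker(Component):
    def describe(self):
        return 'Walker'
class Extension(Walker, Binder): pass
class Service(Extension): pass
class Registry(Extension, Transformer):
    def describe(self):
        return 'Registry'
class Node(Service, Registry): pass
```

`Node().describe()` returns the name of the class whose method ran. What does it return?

Registry

L[Node] = Node + merge(L[Service], L[Registry], [Service Registry])
  take Service:  [Service Extension Walker Component Binder object] + [Registry Extension Walker Component Transformer Binder object] + [Service Registry]
  take Registry:  [Extension Walker Component Binder object] + [Registry Extension Walker Component Transformer Binder object] + [Registry]
  take Extension:  [Extension Walker Component Binder object] + [Extension Walker Component Transformer Binder object]
  take Walker:  [Walker Component Binder object] + [Walker Component Transformer Binder object]
  take Component:  [Component Binder object] + [Component Transformer Binder object]
  take Transformer:  [Binder object] + [Transformer Binder object]
  take Binder:  [Binder object] + [Binder object]
  take object:  [object] + [object]
MRO: Node Service Registry Extension Walker Component Transformer Binder object
describe is defined in: Component, Registry, Walker. First along the MRO is Registry.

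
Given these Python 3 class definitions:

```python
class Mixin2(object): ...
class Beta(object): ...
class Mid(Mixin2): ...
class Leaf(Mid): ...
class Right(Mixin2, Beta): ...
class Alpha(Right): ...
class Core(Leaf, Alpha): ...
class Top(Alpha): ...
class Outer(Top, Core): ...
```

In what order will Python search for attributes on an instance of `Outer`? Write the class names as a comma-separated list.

L[Outer] = Outer + merge(L[Top], L[Core], [Top Core])
  take Top:  [Top Alpha Right Mixin2 Beta object] + [Core Leaf Mid Alpha Right Mixin2 Beta object] + [Top Core]
  take Core:  [Alpha Right Mixin2 Beta object] + [Core Leaf Mid Alpha Right Mixin2 Beta object] + [Core]
  take Leaf:  [Alpha Right Mixin2 Beta object] + [Leaf Mid Alpha Right Mixin2 Beta object]
  take Mid:  [Alpha Right Mixin2 Beta object] + [Mid Alpha Right Mixin2 Beta object]
  take Alpha:  [Alpha Right Mixin2 Beta object] + [Alpha Right Mixin2 Beta object]
  take Right:  [Right Mixin2 Beta object] + [Right Mixin2 Beta object]
  take Mixin2:  [Mixin2 Beta object] + [Mixin2 Beta object]
  take Beta:  [Beta object] + [Beta object]
  take object:  [object] + [object]

Outer, Top, Core, Leaf, Mid, Alpha, Right, Mixin2, Beta, object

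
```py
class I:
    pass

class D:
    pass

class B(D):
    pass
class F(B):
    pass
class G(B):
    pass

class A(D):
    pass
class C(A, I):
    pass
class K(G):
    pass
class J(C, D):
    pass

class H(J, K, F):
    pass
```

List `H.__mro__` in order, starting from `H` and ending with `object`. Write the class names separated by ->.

L[H] = H + merge(L[J], L[K], L[F], [J K F])
  take J:  [J C A D I object] + [K G B D object] + [F B D object] + [J K F]
  take C:  [C A D I object] + [K G B D object] + [F B D object] + [K F]
  take A:  [A D I object] + [K G B D object] + [F B D object] + [K F]
  take K:  [D I object] + [K G B D object] + [F B D object] + [K F]
  take G:  [D I object] + [G B D object] + [F B D object] + [F]
  take F:  [D I object] + [B D object] + [F B D object] + [F]
  take B:  [D I object] + [B D object] + [B D object]
  take D:  [D I object] + [D object] + [D object]
  take I:  [I object] + [object] + [object]
  take object:  [object] + [object] + [object]

H -> J -> C -> A -> K -> G -> F -> B -> D -> I -> object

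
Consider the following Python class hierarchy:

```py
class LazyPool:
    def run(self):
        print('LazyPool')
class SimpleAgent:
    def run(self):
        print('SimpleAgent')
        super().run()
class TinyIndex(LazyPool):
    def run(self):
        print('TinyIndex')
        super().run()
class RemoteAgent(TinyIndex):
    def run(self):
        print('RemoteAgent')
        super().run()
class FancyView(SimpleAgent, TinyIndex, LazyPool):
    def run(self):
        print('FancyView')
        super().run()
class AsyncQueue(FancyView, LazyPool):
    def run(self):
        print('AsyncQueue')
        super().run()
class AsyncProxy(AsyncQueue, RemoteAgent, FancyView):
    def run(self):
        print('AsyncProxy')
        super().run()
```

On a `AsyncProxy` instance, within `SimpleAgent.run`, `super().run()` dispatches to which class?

TinyIndex

L[AsyncProxy] = AsyncProxy + merge(L[AsyncQueue], L[RemoteAgent], L[FancyView], [AsyncQueue RemoteAgent FancyView])
  take AsyncQueue:  [AsyncQueue FancyView SimpleAgent TinyIndex LazyPool object] + [RemoteAgent TinyIndex LazyPool object] + [FancyView SimpleAgent TinyIndex LazyPool object] + [AsyncQueue RemoteAgent FancyView]
  take RemoteAgent:  [FancyView SimpleAgent TinyIndex LazyPool object] + [RemoteAgent TinyIndex LazyPool object] + [FancyView SimpleAgent TinyIndex LazyPool object] + [RemoteAgent FancyView]
  take FancyView:  [FancyView SimpleAgent TinyIndex LazyPool object] + [TinyIndex LazyPool object] + [FancyView SimpleAgent TinyIndex LazyPool object] + [FancyView]
  take SimpleAgent:  [SimpleAgent TinyIndex LazyPool object] + [TinyIndex LazyPool object] + [SimpleAgent TinyIndex LazyPool object]
  take TinyIndex:  [TinyIndex LazyPool object] + [TinyIndex LazyPool object] + [TinyIndex LazyPool object]
  take LazyPool:  [LazyPool object] + [LazyPool object] + [LazyPool object]
  take object:  [object] + [object] + [object]
MRO: AsyncProxy AsyncQueue RemoteAgent FancyView SimpleAgent TinyIndex LazyPool object
super() in SimpleAgent.run on a AsyncProxy instance goes to the class after SimpleAgent in AsyncProxy's MRO: TinyIndex.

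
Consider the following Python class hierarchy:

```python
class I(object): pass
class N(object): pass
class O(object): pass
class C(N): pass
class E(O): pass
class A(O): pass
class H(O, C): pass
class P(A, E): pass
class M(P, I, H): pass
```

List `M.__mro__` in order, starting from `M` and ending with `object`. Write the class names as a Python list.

[M, P, A, E, I, H, O, C, N, object]

L[M] = M + merge(L[P], L[I], L[H], [P I H])
  take P:  [P A E O object] + [I object] + [H O C N object] + [P I H]
  take A:  [A E O object] + [I object] + [H O C N object] + [I H]
  take E:  [E O object] + [I object] + [H O C N object] + [I H]
  take I:  [O object] + [I object] + [H O C N object] + [I H]
  take H:  [O object] + [object] + [H O C N object] + [H]
  take O:  [O object] + [object] + [O C N object]
  take C:  [object] + [object] + [C N object]
  take N:  [object] + [object] + [N object]
  take object:  [object] + [object] + [object]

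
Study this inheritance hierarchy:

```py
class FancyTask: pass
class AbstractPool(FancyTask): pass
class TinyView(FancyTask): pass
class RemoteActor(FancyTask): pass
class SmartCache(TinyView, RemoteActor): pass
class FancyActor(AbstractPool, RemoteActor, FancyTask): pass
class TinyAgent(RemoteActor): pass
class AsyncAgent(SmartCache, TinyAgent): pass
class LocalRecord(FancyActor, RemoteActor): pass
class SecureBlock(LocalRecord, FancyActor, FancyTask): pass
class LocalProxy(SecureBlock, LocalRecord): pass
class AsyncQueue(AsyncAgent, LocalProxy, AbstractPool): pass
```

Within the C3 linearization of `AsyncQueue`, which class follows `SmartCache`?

TinyView

L[AsyncQueue] = AsyncQueue + merge(L[AsyncAgent], L[LocalProxy], L[AbstractPool], [AsyncAgent LocalProxy AbstractPool])
  take AsyncAgent:  [AsyncAgent SmartCache TinyView TinyAgent RemoteActor FancyTask object] + [LocalProxy SecureBlock LocalRecord FancyActor AbstractPool RemoteActor FancyTask object] + [AbstractPool FancyTask object] + [AsyncAgent LocalProxy AbstractPool]
  take SmartCache:  [SmartCache TinyView TinyAgent RemoteActor FancyTask object] + [LocalProxy SecureBlock LocalRecord FancyActor AbstractPool RemoteActor FancyTask object] + [AbstractPool FancyTask object] + [LocalProxy AbstractPool]
  take TinyView:  [TinyView TinyAgent RemoteActor FancyTask object] + [LocalProxy SecureBlock LocalRecord FancyActor AbstractPool RemoteActor FancyTask object] + [AbstractPool FancyTask object] + [LocalProxy AbstractPool]
  take TinyAgent:  [TinyAgent RemoteActor FancyTask object] + [LocalProxy SecureBlock LocalRecord FancyActor AbstractPool RemoteActor FancyTask object] + [AbstractPool FancyTask object] + [LocalProxy AbstractPool]
  take LocalProxy:  [RemoteActor FancyTask object] + [LocalProxy SecureBlock LocalRecord FancyActor AbstractPool RemoteActor FancyTask object] + [AbstractPool FancyTask object] + [LocalProxy AbstractPool]
  take SecureBlock:  [RemoteActor FancyTask object] + [SecureBlock LocalRecord FancyActor AbstractPool RemoteActor FancyTask object] + [AbstractPool FancyTask object] + [AbstractPool]
  take LocalRecord:  [RemoteActor FancyTask object] + [LocalRecord FancyActor AbstractPool RemoteActor FancyTask object] + [AbstractPool FancyTask object] + [AbstractPool]
  take FancyActor:  [RemoteActor FancyTask object] + [FancyActor AbstractPool RemoteActor FancyTask object] + [AbstractPool FancyTask object] + [AbstractPool]
  take AbstractPool:  [RemoteActor FancyTask object] + [AbstractPool RemoteActor FancyTask object] + [AbstractPool FancyTask object] + [AbstractPool]
  take RemoteActor:  [RemoteActor FancyTask object] + [RemoteActor FancyTask object] + [FancyTask object]
  take FancyTask:  [FancyTask object] + [FancyTask object] + [FancyTask object]
  take object:  [object] + [object] + [object]
MRO: AsyncQueue AsyncAgent SmartCache TinyView TinyAgent LocalProxy SecureBlock LocalRecord FancyActor AbstractPool RemoteActor FancyTask object
SmartCache is at position 2; next is TinyView.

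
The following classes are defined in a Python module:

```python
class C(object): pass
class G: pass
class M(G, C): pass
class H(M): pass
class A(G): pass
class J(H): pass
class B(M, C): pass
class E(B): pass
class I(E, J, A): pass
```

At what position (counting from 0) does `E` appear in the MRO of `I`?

1

L[I] = I + merge(L[E], L[J], L[A], [E J A])
  take E:  [E B M G C object] + [J H M G C object] + [A G object] + [E J A]
  take B:  [B M G C object] + [J H M G C object] + [A G object] + [J A]
  take J:  [M G C object] + [J H M G C object] + [A G object] + [J A]
  take H:  [M G C object] + [H M G C object] + [A G object] + [A]
  take M:  [M G C object] + [M G C object] + [A G object] + [A]
  take A:  [G C object] + [G C object] + [A G object] + [A]
  take G:  [G C object] + [G C object] + [G object]
  take C:  [C object] + [C object] + [object]
  take object:  [object] + [object] + [object]
MRO: I E B J H M A G C object
E sits at index 1.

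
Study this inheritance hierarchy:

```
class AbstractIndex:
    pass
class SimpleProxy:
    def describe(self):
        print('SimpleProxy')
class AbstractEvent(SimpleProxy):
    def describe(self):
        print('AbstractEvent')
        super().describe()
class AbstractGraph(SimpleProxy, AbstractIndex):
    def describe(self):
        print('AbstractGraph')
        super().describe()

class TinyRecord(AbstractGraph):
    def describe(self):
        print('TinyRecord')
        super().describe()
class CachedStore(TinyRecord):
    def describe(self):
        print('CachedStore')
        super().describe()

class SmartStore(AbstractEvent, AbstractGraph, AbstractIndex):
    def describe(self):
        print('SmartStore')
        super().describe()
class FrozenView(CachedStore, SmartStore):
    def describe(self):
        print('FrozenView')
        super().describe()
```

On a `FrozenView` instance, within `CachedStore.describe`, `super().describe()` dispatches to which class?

TinyRecord

L[FrozenView] = FrozenView + merge(L[CachedStore], L[SmartStore], [CachedStore SmartStore])
  take CachedStore:  [CachedStore TinyRecord AbstractGraph SimpleProxy AbstractIndex object] + [SmartStore AbstractEvent AbstractGraph SimpleProxy AbstractIndex object] + [CachedStore SmartStore]
  take TinyRecord:  [TinyRecord AbstractGraph SimpleProxy AbstractIndex object] + [SmartStore AbstractEvent AbstractGraph SimpleProxy AbstractIndex object] + [SmartStore]
  take SmartStore:  [AbstractGraph SimpleProxy AbstractIndex object] + [SmartStore AbstractEvent AbstractGraph SimpleProxy AbstractIndex object] + [SmartStore]
  take AbstractEvent:  [AbstractGraph SimpleProxy AbstractIndex object] + [AbstractEvent AbstractGraph SimpleProxy AbstractIndex object]
  take AbstractGraph:  [AbstractGraph SimpleProxy AbstractIndex object] + [AbstractGraph SimpleProxy AbstractIndex object]
  take SimpleProxy:  [SimpleProxy AbstractIndex object] + [SimpleProxy AbstractIndex object]
  take AbstractIndex:  [AbstractIndex object] + [AbstractIndex object]
  take object:  [object] + [object]
MRO: FrozenView CachedStore TinyRecord SmartStore AbstractEvent AbstractGraph SimpleProxy AbstractIndex object
super() in CachedStore.describe on a FrozenView instance goes to the class after CachedStore in FrozenView's MRO: TinyRecord.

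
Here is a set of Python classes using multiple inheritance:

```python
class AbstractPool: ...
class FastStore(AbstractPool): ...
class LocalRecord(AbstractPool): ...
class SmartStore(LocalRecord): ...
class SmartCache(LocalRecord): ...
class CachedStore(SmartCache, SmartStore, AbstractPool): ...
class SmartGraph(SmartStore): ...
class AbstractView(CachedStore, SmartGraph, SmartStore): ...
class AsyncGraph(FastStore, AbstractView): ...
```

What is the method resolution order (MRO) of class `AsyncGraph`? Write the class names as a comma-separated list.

L[AsyncGraph] = AsyncGraph + merge(L[FastStore], L[AbstractView], [FastStore AbstractView])
  take FastStore:  [FastStore AbstractPool object] + [AbstractView CachedStore SmartCache SmartGraph SmartStore LocalRecord AbstractPool object] + [FastStore AbstractView]
  take AbstractView:  [AbstractPool object] + [AbstractView CachedStore SmartCache SmartGraph SmartStore LocalRecord AbstractPool object] + [AbstractView]
  take CachedStore:  [AbstractPool object] + [CachedStore SmartCache SmartGraph SmartStore LocalRecord AbstractPool object]
  take SmartCache:  [AbstractPool object] + [SmartCache SmartGraph SmartStore LocalRecord AbstractPool object]
  take SmartGraph:  [AbstractPool object] + [SmartGraph SmartStore LocalRecord AbstractPool object]
  take SmartStore:  [AbstractPool object] + [SmartStore LocalRecord AbstractPool object]
  take LocalRecord:  [AbstractPool object] + [LocalRecord AbstractPool object]
  take AbstractPool:  [AbstractPool object] + [AbstractPool object]
  take object:  [object] + [object]

AsyncGraph, FastStore, AbstractView, CachedStore, SmartCache, SmartGraph, SmartStore, LocalRecord, AbstractPool, object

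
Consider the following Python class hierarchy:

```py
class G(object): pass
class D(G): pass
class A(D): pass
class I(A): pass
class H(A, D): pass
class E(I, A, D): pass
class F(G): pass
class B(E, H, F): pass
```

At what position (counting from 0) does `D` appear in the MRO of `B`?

L[B] = B + merge(L[E], L[H], L[F], [E H F])
  take E:  [E I A D G object] + [H A D G object] + [F G object] + [E H F]
  take I:  [I A D G object] + [H A D G object] + [F G object] + [H F]
  take H:  [A D G object] + [H A D G object] + [F G object] + [H F]
  take A:  [A D G object] + [A D G object] + [F G object] + [F]
  take D:  [D G object] + [D G object] + [F G object] + [F]
  take F:  [G object] + [G object] + [F G object] + [F]
  take G:  [G object] + [G object] + [G object]
  take object:  [object] + [object] + [object]
MRO: B E I H A D F G object
D sits at index 5.

5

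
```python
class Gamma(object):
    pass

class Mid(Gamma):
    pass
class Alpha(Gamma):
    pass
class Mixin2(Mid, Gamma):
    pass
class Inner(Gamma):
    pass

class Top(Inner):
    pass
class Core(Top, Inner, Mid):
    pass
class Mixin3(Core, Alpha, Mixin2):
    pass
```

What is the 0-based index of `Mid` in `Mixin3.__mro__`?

6

L[Mixin3] = Mixin3 + merge(L[Core], L[Alpha], L[Mixin2], [Core Alpha Mixin2])
  take Core:  [Core Top Inner Mid Gamma object] + [Alpha Gamma object] + [Mixin2 Mid Gamma object] + [Core Alpha Mixin2]
  take Top:  [Top Inner Mid Gamma object] + [Alpha Gamma object] + [Mixin2 Mid Gamma object] + [Alpha Mixin2]
  take Inner:  [Inner Mid Gamma object] + [Alpha Gamma object] + [Mixin2 Mid Gamma object] + [Alpha Mixin2]
  take Alpha:  [Mid Gamma object] + [Alpha Gamma object] + [Mixin2 Mid Gamma object] + [Alpha Mixin2]
  take Mixin2:  [Mid Gamma object] + [Gamma object] + [Mixin2 Mid Gamma object] + [Mixin2]
  take Mid:  [Mid Gamma object] + [Gamma object] + [Mid Gamma object]
  take Gamma:  [Gamma object] + [Gamma object] + [Gamma object]
  take object:  [object] + [object] + [object]
MRO: Mixin3 Core Top Inner Alpha Mixin2 Mid Gamma object
Mid sits at index 6.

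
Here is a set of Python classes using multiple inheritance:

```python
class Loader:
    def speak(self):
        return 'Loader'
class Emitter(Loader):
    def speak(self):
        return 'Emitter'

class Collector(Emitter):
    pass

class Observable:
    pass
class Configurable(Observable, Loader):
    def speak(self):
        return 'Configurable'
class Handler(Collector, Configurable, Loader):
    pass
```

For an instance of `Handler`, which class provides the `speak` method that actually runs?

Emitter

L[Handler] = Handler + merge(L[Collector], L[Configurable], L[Loader], [Collector Configurable Loader])
  take Collector:  [Collector Emitter Loader object] + [Configurable Observable Loader object] + [Loader object] + [Collector Configurable Loader]
  take Emitter:  [Emitter Loader object] + [Configurable Observable Loader object] + [Loader object] + [Configurable Loader]
  take Configurable:  [Loader object] + [Configurable Observable Loader object] + [Loader object] + [Configurable Loader]
  take Observable:  [Loader object] + [Observable Loader object] + [Loader object] + [Loader]
  take Loader:  [Loader object] + [Loader object] + [Loader object] + [Loader]
  take object:  [object] + [object] + [object]
MRO: Handler Collector Emitter Configurable Observable Loader object
speak is defined in: Configurable, Emitter, Loader. First along the MRO is Emitter.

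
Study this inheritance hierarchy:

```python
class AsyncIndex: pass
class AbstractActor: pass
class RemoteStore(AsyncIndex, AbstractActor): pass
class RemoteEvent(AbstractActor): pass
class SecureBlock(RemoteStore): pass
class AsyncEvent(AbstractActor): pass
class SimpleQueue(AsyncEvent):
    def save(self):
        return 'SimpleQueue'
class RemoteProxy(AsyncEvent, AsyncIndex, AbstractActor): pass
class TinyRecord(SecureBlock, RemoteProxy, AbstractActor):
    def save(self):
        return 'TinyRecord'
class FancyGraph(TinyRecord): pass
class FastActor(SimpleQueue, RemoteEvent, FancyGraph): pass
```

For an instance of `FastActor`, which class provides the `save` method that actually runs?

SimpleQueue

L[FastActor] = FastActor + merge(L[SimpleQueue], L[RemoteEvent], L[FancyGraph], [SimpleQueue RemoteEvent FancyGraph])
  take SimpleQueue:  [SimpleQueue AsyncEvent AbstractActor object] + [RemoteEvent AbstractActor object] + [FancyGraph TinyRecord SecureBlock RemoteStore RemoteProxy AsyncEvent AsyncIndex AbstractActor object] + [SimpleQueue RemoteEvent FancyGraph]
  take RemoteEvent:  [AsyncEvent AbstractActor object] + [RemoteEvent AbstractActor object] + [FancyGraph TinyRecord SecureBlock RemoteStore RemoteProxy AsyncEvent AsyncIndex AbstractActor object] + [RemoteEvent FancyGraph]
  take FancyGraph:  [AsyncEvent AbstractActor object] + [AbstractActor object] + [FancyGraph TinyRecord SecureBlock RemoteStore RemoteProxy AsyncEvent AsyncIndex AbstractActor object] + [FancyGraph]
  take TinyRecord:  [AsyncEvent AbstractActor object] + [AbstractActor object] + [TinyRecord SecureBlock RemoteStore RemoteProxy AsyncEvent AsyncIndex AbstractActor object]
  take SecureBlock:  [AsyncEvent AbstractActor object] + [AbstractActor object] + [SecureBlock RemoteStore RemoteProxy AsyncEvent AsyncIndex AbstractActor object]
  take RemoteStore:  [AsyncEvent AbstractActor object] + [AbstractActor object] + [RemoteStore RemoteProxy AsyncEvent AsyncIndex AbstractActor object]
  take RemoteProxy:  [AsyncEvent AbstractActor object] + [AbstractActor object] + [RemoteProxy AsyncEvent AsyncIndex AbstractActor object]
  take AsyncEvent:  [AsyncEvent AbstractActor object] + [AbstractActor object] + [AsyncEvent AsyncIndex AbstractActor object]
  take AsyncIndex:  [AbstractActor object] + [AbstractActor object] + [AsyncIndex AbstractActor object]
  take AbstractActor:  [AbstractActor object] + [AbstractActor object] + [AbstractActor object]
  take object:  [object] + [object] + [object]
MRO: FastActor SimpleQueue RemoteEvent FancyGraph TinyRecord SecureBlock RemoteStore RemoteProxy AsyncEvent AsyncIndex AbstractActor object
save is defined in: SimpleQueue, TinyRecord. First along the MRO is SimpleQueue.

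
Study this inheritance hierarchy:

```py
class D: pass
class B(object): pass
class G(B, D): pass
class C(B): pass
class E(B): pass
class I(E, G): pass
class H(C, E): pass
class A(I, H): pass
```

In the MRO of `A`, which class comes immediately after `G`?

B

L[A] = A + merge(L[I], L[H], [I H])
  take I:  [I E G B D object] + [H C E B object] + [I H]
  take H:  [E G B D object] + [H C E B object] + [H]
  take C:  [E G B D object] + [C E B object]
  take E:  [E G B D object] + [E B object]
  take G:  [G B D object] + [B object]
  take B:  [B D object] + [B object]
  take D:  [D object] + [object]
  take object:  [object] + [object]
MRO: A I H C E G B D object
G is at position 5; next is B.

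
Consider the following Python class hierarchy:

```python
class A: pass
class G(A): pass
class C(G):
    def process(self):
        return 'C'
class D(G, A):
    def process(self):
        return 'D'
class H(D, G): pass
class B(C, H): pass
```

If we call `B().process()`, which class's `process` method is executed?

C

L[B] = B + merge(L[C], L[H], [C H])
  take C:  [C G A object] + [H D G A object] + [C H]
  take H:  [G A object] + [H D G A object] + [H]
  take D:  [G A object] + [D G A object]
  take G:  [G A object] + [G A object]
  take A:  [A object] + [A object]
  take object:  [object] + [object]
MRO: B C H D G A object
process is defined in: C, D. First along the MRO is C.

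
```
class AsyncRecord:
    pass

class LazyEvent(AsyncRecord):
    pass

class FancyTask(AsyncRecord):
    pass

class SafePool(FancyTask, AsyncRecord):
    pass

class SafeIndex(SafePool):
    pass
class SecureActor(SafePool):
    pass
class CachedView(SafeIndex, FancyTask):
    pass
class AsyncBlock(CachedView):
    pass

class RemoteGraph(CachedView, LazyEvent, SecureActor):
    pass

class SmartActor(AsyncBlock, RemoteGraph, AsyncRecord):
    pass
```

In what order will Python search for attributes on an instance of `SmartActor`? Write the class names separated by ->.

SmartActor -> AsyncBlock -> RemoteGraph -> CachedView -> SafeIndex -> LazyEvent -> SecureActor -> SafePool -> FancyTask -> AsyncRecord -> object

L[SmartActor] = SmartActor + merge(L[AsyncBlock], L[RemoteGraph], L[AsyncRecord], [AsyncBlock RemoteGraph AsyncRecord])
  take AsyncBlock:  [AsyncBlock CachedView SafeIndex SafePool FancyTask AsyncRecord object] + [RemoteGraph CachedView SafeIndex LazyEvent SecureActor SafePool FancyTask AsyncRecord object] + [AsyncRecord object] + [AsyncBlock RemoteGraph AsyncRecord]
  take RemoteGraph:  [CachedView SafeIndex SafePool FancyTask AsyncRecord object] + [RemoteGraph CachedView SafeIndex LazyEvent SecureActor SafePool FancyTask AsyncRecord object] + [AsyncRecord object] + [RemoteGraph AsyncRecord]
  take CachedView:  [CachedView SafeIndex SafePool FancyTask AsyncRecord object] + [CachedView SafeIndex LazyEvent SecureActor SafePool FancyTask AsyncRecord object] + [AsyncRecord object] + [AsyncRecord]
  take SafeIndex:  [SafeIndex SafePool FancyTask AsyncRecord object] + [SafeIndex LazyEvent SecureActor SafePool FancyTask AsyncRecord object] + [AsyncRecord object] + [AsyncRecord]
  take LazyEvent:  [SafePool FancyTask AsyncRecord object] + [LazyEvent SecureActor SafePool FancyTask AsyncRecord object] + [AsyncRecord object] + [AsyncRecord]
  take SecureActor:  [SafePool FancyTask AsyncRecord object] + [SecureActor SafePool FancyTask AsyncRecord object] + [AsyncRecord object] + [AsyncRecord]
  take SafePool:  [SafePool FancyTask AsyncRecord object] + [SafePool FancyTask AsyncRecord object] + [AsyncRecord object] + [AsyncRecord]
  take FancyTask:  [FancyTask AsyncRecord object] + [FancyTask AsyncRecord object] + [AsyncRecord object] + [AsyncRecord]
  take AsyncRecord:  [AsyncRecord object] + [AsyncRecord object] + [AsyncRecord object] + [AsyncRecord]
  take object:  [object] + [object] + [object]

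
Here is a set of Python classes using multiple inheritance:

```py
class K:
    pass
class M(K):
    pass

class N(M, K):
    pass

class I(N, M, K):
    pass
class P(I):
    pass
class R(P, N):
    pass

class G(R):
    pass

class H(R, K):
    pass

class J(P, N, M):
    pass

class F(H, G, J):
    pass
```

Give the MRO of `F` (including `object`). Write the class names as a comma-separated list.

F, H, G, R, J, P, I, N, M, K, object

L[F] = F + merge(L[H], L[G], L[J], [H G J])
  take H:  [H R P I N M K object] + [G R P I N M K object] + [J P I N M K object] + [H G J]
  take G:  [R P I N M K object] + [G R P I N M K object] + [J P I N M K object] + [G J]
  take R:  [R P I N M K object] + [R P I N M K object] + [J P I N M K object] + [J]
  take J:  [P I N M K object] + [P I N M K object] + [J P I N M K object] + [J]
  take P:  [P I N M K object] + [P I N M K object] + [P I N M K object]
  take I:  [I N M K object] + [I N M K object] + [I N M K object]
  take N:  [N M K object] + [N M K object] + [N M K object]
  take M:  [M K object] + [M K object] + [M K object]
  take K:  [K object] + [K object] + [K object]
  take object:  [object] + [object] + [object]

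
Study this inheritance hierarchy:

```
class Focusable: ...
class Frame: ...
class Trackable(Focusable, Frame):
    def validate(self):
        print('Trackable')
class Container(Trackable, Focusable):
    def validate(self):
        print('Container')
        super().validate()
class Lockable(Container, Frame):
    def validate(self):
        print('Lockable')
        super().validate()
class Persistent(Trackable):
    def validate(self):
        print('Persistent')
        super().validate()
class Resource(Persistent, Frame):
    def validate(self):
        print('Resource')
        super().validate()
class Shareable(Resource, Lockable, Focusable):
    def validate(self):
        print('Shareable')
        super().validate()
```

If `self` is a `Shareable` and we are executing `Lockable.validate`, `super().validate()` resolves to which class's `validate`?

L[Shareable] = Shareable + merge(L[Resource], L[Lockable], L[Focusable], [Resource Lockable Focusable])
  take Resource:  [Resource Persistent Trackable Focusable Frame object] + [Lockable Container Trackable Focusable Frame object] + [Focusable object] + [Resource Lockable Focusable]
  take Persistent:  [Persistent Trackable Focusable Frame object] + [Lockable Container Trackable Focusable Frame object] + [Focusable object] + [Lockable Focusable]
  take Lockable:  [Trackable Focusable Frame object] + [Lockable Container Trackable Focusable Frame object] + [Focusable object] + [Lockable Focusable]
  take Container:  [Trackable Focusable Frame object] + [Container Trackable Focusable Frame object] + [Focusable object] + [Focusable]
  take Trackable:  [Trackable Focusable Frame object] + [Trackable Focusable Frame object] + [Focusable object] + [Focusable]
  take Focusable:  [Focusable Frame object] + [Focusable Frame object] + [Focusable object] + [Focusable]
  take Frame:  [Frame object] + [Frame object] + [object]
  take object:  [object] + [object] + [object]
MRO: Shareable Resource Persistent Lockable Container Trackable Focusable Frame object
super() in Lockable.validate on a Shareable instance goes to the class after Lockable in Shareable's MRO: Container.

Container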